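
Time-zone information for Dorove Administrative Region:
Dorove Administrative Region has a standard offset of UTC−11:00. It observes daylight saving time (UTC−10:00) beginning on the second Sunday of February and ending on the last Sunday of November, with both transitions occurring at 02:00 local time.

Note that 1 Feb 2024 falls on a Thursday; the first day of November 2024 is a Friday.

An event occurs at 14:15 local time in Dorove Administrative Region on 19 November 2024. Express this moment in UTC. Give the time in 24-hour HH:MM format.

00:15

1 February 2024 is a Thursday, so the first Sunday is February 4 and the second is February 11.
1 November 2024 is a Friday, so Sundays fall on 3, 10, 17, 24; the last is November 24.
Daylight saving runs 11 February – 24 November; 19 November 2024 is inside that window, so Dorove Administrative Region is at UTC−10:00.
14:15 local + 10h = 00:15 UTC (rolling into the next day, 20 November 2024).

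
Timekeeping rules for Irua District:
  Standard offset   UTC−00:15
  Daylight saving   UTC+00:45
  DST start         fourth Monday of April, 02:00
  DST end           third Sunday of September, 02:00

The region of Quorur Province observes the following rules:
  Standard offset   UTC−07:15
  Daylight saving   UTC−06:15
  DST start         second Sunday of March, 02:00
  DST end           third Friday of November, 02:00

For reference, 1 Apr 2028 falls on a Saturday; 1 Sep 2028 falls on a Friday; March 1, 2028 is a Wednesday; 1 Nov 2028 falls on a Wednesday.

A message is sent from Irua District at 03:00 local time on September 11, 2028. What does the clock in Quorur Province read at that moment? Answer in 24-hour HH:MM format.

20:00

1 April 2028 is a Saturday, so the first Monday is April 3 and the fourth is April 24.
1 September 2028 is a Friday, so the first Sunday is September 3 and the third is September 17.
September 11, 2028 falls between 24 April and 17 September, so daylight saving is in effect and Irua District is at UTC+00:45.
03:00 Irua District − 0h45m = 02:15 UTC.
1 March 2028 is a Wednesday, so the first Sunday is March 5 and the second is March 12.
1 November 2028 is a Wednesday, so the first Friday is November 3 and the third is November 17.
At the standard offset (UTC−07:15), 02:15 UTC − 7h15m = 19:00 Quorur Province standard time (rolling into the previous day, 10 September 2028).
Daylight saving runs 12 March – 17 November; the standard-time date in Quorur Province, September 10, 2028, is inside that window, so Quorur Province is at UTC−06:15.
02:15 UTC − 6h15m = 20:00 Quorur Province (rolling into the previous day, 10 September 2028).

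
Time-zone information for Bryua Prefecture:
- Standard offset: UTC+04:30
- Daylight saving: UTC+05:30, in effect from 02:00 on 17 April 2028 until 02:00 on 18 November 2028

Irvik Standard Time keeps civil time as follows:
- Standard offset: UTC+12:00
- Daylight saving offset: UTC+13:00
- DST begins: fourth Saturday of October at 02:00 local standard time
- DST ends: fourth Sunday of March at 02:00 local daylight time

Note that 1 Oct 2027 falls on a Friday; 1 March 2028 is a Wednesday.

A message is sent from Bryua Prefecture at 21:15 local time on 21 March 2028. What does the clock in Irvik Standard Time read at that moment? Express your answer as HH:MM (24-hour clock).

21 March 2028 is outside the daylight-saving period (17 April – 18 November), so Bryua Prefecture is on standard time, UTC+04:30.
21:15 Bryua Prefecture − 4h30m = 16:45 UTC.
1 October 2027 is a Friday, so the first Saturday is October 2 and the fourth is October 23.
1 March 2028 is a Wednesday, so the first Sunday is March 5 and the fourth is March 26.
At the standard offset (UTC+12:00), 16:45 UTC + 12h = 04:45 Irvik Standard Time standard time (rolling into the next day, 22 March 2028).
The standard-time date in Irvik Standard Time, 22 March 2028, lies within the daylight-saving period (23 October 2027 – 26 March 2028), so Irvik Standard Time is on daylight time, UTC+13:00.
16:45 UTC + 13h = 05:45 Irvik Standard Time (rolling into the next day, 22 March 2028).

05:45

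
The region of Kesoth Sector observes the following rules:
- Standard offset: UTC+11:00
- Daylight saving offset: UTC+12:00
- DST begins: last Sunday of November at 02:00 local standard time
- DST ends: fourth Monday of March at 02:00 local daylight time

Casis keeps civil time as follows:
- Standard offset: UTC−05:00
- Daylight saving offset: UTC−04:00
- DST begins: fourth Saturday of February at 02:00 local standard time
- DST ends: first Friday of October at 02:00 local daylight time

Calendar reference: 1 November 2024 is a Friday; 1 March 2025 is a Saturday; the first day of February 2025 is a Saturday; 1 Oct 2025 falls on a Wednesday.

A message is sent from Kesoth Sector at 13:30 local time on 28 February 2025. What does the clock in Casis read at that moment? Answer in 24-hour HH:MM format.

21:30

1 November 2024 is a Friday, so Sundays fall on 3, 10, 17, 24; the last is November 24.
1 March 2025 is a Saturday, so the first Monday is March 3 and the fourth is March 24.
28 February 2025 falls between 24 November 2024 and 24 March 2025, so daylight saving is in effect and Kesoth Sector is at UTC+12:00.
13:30 Kesoth Sector − 12h = 01:30 UTC.
1 February 2025 is a Saturday, so the first Saturday is February 1 and the fourth is February 22.
1 October 2025 is a Wednesday, so the first Friday is October 3.
At the standard offset (UTC−05:00), 01:30 UTC − 5h = 20:30 Casis standard time (rolling into the previous day, 27 February 2025).
The standard-time date in Casis, 27 February 2025, falls between 22 February and 3 October, so daylight saving is in effect and Casis is at UTC−04:00.
01:30 UTC − 4h = 21:30 Casis (rolling into the previous day, 27 February 2025).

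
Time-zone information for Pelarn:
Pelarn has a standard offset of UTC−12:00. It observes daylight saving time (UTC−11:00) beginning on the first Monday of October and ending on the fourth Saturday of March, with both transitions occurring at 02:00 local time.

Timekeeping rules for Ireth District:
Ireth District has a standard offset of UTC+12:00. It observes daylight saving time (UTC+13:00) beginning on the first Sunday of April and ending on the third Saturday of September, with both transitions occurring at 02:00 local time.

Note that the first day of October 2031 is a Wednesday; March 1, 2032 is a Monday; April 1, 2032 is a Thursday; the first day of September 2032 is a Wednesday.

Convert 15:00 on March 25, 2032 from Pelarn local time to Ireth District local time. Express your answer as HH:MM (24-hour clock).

1 October 2031 is a Wednesday, so the first Monday is October 6.
1 March 2032 is a Monday, so the first Saturday is March 6 and the fourth is March 27.
March 25, 2032 falls between 6 October 2031 and 27 March 2032, so daylight saving is in effect and Pelarn is at UTC−11:00.
15:00 Pelarn + 11h = 02:00 UTC (rolling into the next day, 26 March 2032).
1 April 2032 is a Thursday, so the first Sunday is April 4.
1 September 2032 is a Wednesday, so the first Saturday is September 4 and the third is September 18.
At the standard offset (UTC+12:00), 02:00 UTC + 12h = 14:00 Ireth District standard time.
Daylight saving runs 4 April – 18 September; the standard-time date in Ireth District, March 26, 2032, is outside that window, so Ireth District is on standard time at UTC+12:00.
02:00 UTC + 12h = 14:00 Ireth District.

14:00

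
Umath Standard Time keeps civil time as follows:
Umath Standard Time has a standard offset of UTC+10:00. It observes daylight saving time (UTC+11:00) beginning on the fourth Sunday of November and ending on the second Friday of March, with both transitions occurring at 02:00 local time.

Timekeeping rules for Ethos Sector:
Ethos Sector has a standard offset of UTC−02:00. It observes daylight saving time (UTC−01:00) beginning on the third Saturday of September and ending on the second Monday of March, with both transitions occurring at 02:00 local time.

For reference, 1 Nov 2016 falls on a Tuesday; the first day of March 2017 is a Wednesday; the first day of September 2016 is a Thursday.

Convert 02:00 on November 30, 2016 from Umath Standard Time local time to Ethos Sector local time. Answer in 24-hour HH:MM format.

1 November 2016 is a Tuesday, so the first Sunday is November 6 and the fourth is November 27.
1 March 2017 is a Wednesday, so the first Friday is March 3 and the second is March 10.
November 30, 2016 falls between 27 November 2016 and 10 March 2017, so daylight saving is in effect and Umath Standard Time is at UTC+11:00.
02:00 Umath Standard Time − 11h = 15:00 UTC (rolling into the previous day, 29 November 2016).
1 September 2016 is a Thursday, so the first Saturday is September 3 and the third is September 17.
1 March 2017 is a Wednesday, so the first Monday is March 6 and the second is March 13.
At the standard offset (UTC−02:00), 15:00 UTC − 2h = 13:00 Ethos Sector standard time.
Daylight saving runs 17 September 2016 – 13 March 2017; the standard-time date in Ethos Sector, November 29, 2016, is inside that window, so Ethos Sector is at UTC−01:00.
15:00 UTC − 1h = 14:00 Ethos Sector.

14:00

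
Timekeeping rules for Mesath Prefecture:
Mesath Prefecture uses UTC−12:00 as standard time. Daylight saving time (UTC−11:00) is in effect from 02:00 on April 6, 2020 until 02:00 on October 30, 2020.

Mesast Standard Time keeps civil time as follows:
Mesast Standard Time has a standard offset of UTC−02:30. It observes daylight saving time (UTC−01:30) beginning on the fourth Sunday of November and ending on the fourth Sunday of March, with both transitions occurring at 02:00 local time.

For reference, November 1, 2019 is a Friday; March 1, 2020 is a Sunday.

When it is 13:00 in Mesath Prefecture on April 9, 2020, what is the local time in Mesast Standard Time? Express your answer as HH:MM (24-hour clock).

April 9, 2020 falls between 6 April and 30 October, so daylight saving is in effect and Mesath Prefecture is at UTC−11:00.
13:00 Mesath Prefecture + 11h = 00:00 UTC (rolling into the next day, 10 April 2020).
1 November 2019 is a Friday, so the first Sunday is November 3 and the fourth is November 24.
1 March 2020 is a Sunday, so the first Sunday is March 1 and the fourth is March 22.
At the standard offset (UTC−02:30), 00:00 UTC − 2h30m = 21:30 Mesast Standard Time standard time (rolling into the previous day, 9 April 2020).
Daylight saving runs 24 November 2019 – 22 March 2020; the standard-time date in Mesast Standard Time, April 9, 2020, is outside that window, so Mesast Standard Time is on standard time at UTC−02:30.
00:00 UTC − 2h30m = 21:30 Mesast Standard Time (rolling into the previous day, 9 April 2020).

21:30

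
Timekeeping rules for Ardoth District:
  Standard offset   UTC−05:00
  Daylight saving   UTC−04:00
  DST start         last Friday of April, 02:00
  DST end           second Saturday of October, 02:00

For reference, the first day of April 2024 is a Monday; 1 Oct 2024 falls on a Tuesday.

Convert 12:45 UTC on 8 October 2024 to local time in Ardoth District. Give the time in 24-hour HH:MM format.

08:45

1 April 2024 is a Monday, so Fridays fall on 5, 12, 19, 26; the last is April 26.
1 October 2024 is a Tuesday, so the first Saturday is October 5 and the second is October 12.
At the standard offset (UTC−05:00), 12:45 UTC − 5h = 07:45 Ardoth District standard time.
The standard-time date in Ardoth District, 8 October 2024, falls between 26 April and 12 October, so daylight saving is in effect and Ardoth District is at UTC−04:00.
12:45 UTC − 4h = 08:45 local.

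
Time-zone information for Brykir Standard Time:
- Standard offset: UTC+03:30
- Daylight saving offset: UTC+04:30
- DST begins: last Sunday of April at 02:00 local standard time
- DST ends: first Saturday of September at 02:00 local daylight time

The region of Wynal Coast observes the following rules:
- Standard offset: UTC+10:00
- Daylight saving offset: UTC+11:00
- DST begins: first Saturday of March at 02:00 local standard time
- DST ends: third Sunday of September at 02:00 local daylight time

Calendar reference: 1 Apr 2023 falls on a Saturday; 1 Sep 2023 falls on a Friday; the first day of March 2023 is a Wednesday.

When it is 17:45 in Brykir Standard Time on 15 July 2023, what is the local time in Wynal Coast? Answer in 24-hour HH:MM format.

00:15

1 April 2023 is a Saturday, so Sundays fall on 2, 9, 16, 23, 30; the last is April 30.
1 September 2023 is a Friday, so the first Saturday is September 2.
Daylight saving runs 30 April – 2 September; 15 July 2023 is inside that window, so Brykir Standard Time is at UTC+04:30.
17:45 Brykir Standard Time − 4h30m = 13:15 UTC.
1 March 2023 is a Wednesday, so the first Saturday is March 4.
1 September 2023 is a Friday, so the first Sunday is September 3 and the third is September 17.
At the standard offset (UTC+10:00), 13:15 UTC + 10h = 23:15 Wynal Coast standard time.
The standard-time date in Wynal Coast, 15 July 2023, lies within the daylight-saving period (4 March – 17 September), so Wynal Coast is on daylight time, UTC+11:00.
13:15 UTC + 11h = 00:15 Wynal Coast (rolling into the next day, 16 July 2023).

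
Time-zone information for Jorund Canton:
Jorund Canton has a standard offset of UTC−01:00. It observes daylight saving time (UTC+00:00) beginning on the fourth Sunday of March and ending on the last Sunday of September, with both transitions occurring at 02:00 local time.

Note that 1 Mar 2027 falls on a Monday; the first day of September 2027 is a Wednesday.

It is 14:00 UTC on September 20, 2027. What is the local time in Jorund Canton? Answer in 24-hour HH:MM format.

1 March 2027 is a Monday, so the first Sunday is March 7 and the fourth is March 28.
1 September 2027 is a Wednesday, so Sundays fall on 5, 12, 19, 26; the last is September 26.
At the standard offset (UTC−01:00), 14:00 UTC − 1h = 13:00 Jorund Canton standard time.
The standard-time date in Jorund Canton, September 20, 2027, lies within the daylight-saving period (28 March – 26 September), so Jorund Canton is on daylight time, UTC+00:00.
14:00 UTC + 0h = 14:00 local.

14:00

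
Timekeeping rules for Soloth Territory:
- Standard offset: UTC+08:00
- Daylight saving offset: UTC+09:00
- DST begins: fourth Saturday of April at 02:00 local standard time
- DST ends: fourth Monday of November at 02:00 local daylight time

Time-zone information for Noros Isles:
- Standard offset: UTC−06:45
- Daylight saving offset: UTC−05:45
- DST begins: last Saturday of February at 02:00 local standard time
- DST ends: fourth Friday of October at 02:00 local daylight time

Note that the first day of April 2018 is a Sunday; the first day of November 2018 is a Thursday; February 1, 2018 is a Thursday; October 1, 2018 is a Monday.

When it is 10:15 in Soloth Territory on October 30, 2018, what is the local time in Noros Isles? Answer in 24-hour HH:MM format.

1 April 2018 is a Sunday, so the first Saturday is April 7 and the fourth is April 28.
1 November 2018 is a Thursday, so the first Monday is November 5 and the fourth is November 26.
October 30, 2018 falls between 28 April and 26 November, so daylight saving is in effect and Soloth Territory is at UTC+09:00.
10:15 Soloth Territory − 9h = 01:15 UTC.
1 February 2018 is a Thursday, so Saturdays fall on 3, 10, 17, 24; the last is February 24.
1 October 2018 is a Monday, so the first Friday is October 5 and the fourth is October 26.
At the standard offset (UTC−06:45), 01:15 UTC − 6h45m = 18:30 Noros Isles standard time (rolling into the previous day, 29 October 2018).
The standard-time date in Noros Isles, October 29, 2018, does not fall between 24 February and 26 October, so daylight saving is not in effect and Noros Isles is at UTC−06:45.
01:15 UTC − 6h45m = 18:30 Noros Isles (rolling into the previous day, 29 October 2018).

18:30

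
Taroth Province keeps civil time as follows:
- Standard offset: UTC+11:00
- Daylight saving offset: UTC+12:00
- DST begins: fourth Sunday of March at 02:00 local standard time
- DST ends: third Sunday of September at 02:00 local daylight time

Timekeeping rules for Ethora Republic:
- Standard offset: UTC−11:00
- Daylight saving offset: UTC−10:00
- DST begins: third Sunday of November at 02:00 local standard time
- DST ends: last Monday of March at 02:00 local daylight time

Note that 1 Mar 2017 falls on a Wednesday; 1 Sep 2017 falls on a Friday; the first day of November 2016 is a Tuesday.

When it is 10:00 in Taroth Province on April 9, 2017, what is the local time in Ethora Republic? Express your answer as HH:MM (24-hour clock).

1 March 2017 is a Wednesday, so the first Sunday is March 5 and the fourth is March 26.
1 September 2017 is a Friday, so the first Sunday is September 3 and the third is September 17.
April 9, 2017 falls between 26 March and 17 September, so daylight saving is in effect and Taroth Province is at UTC+12:00.
10:00 Taroth Province − 12h = 22:00 UTC (rolling into the previous day, 8 April 2017).
1 November 2016 is a Tuesday, so the first Sunday is November 6 and the third is November 20.
1 March 2017 is a Wednesday, so Mondays fall on 6, 13, 20, 27; the last is March 27.
At the standard offset (UTC−11:00), 22:00 UTC − 11h = 11:00 Ethora Republic standard time.
The standard-time date in Ethora Republic, April 8, 2017, is outside the daylight-saving period (20 November 2016 – 27 March 2017), so Ethora Republic is on standard time, UTC−11:00.
22:00 UTC − 11h = 11:00 Ethora Republic.

11:00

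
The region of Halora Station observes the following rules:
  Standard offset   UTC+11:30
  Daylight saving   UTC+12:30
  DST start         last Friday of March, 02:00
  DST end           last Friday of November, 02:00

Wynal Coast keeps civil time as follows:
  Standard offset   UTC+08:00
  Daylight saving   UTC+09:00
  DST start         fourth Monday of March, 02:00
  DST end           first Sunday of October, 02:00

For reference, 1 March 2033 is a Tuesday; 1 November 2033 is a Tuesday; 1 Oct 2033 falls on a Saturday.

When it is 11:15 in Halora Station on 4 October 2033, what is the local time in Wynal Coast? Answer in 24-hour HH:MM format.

1 March 2033 is a Tuesday, so Fridays fall on 4, 11, 18, 25; the last is March 25.
1 November 2033 is a Tuesday, so Fridays fall on 4, 11, 18, 25; the last is November 25.
4 October 2033 lies within the daylight-saving period (25 March – 25 November), so Halora Station is on daylight time, UTC+12:30.
11:15 Halora Station − 12h30m = 22:45 UTC (rolling into the previous day, 3 October 2033).
1 March 2033 is a Tuesday, so the first Monday is March 7 and the fourth is March 28.
1 October 2033 is a Saturday, so the first Sunday is October 2.
At the standard offset (UTC+08:00), 22:45 UTC + 8h = 06:45 Wynal Coast standard time (rolling into the next day, 4 October 2033).
The standard-time date in Wynal Coast, 4 October 2033, is outside the daylight-saving period (28 March – 2 October), so Wynal Coast is on standard time, UTC+08:00.
22:45 UTC + 8h = 06:45 Wynal Coast (rolling into the next day, 4 October 2033).

06:45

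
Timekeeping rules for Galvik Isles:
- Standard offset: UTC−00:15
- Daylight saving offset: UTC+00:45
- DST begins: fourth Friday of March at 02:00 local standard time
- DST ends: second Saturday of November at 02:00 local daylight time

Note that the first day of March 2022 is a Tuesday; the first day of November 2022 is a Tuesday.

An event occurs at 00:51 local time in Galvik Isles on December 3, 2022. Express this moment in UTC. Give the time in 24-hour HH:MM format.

1 March 2022 is a Tuesday, so the first Friday is March 4 and the fourth is March 25.
1 November 2022 is a Tuesday, so the first Saturday is November 5 and the second is November 12.
Daylight saving runs 25 March – 12 November; December 3, 2022 is outside that window, so Galvik Isles is on standard time at UTC−00:15.
00:51 local + 0h15m = 01:06 UTC.

01:06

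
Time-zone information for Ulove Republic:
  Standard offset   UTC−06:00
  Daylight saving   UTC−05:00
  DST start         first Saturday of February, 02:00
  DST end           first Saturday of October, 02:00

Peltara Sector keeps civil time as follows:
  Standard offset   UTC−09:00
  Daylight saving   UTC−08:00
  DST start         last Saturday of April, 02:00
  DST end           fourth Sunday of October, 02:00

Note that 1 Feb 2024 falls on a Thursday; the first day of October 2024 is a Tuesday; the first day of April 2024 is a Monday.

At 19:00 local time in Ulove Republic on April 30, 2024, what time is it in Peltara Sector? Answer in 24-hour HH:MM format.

1 February 2024 is a Thursday, so the first Saturday is February 3.
1 October 2024 is a Tuesday, so the first Saturday is October 5.
April 30, 2024 lies within the daylight-saving period (3 February – 5 October), so Ulove Republic is on daylight time, UTC−05:00.
19:00 Ulove Republic + 5h = 00:00 UTC (rolling into the next day, 1 May 2024).
1 April 2024 is a Monday, so Saturdays fall on 6, 13, 20, 27; the last is April 27.
1 October 2024 is a Tuesday, so the first Sunday is October 6 and the fourth is October 27.
At the standard offset (UTC−09:00), 00:00 UTC − 9h = 15:00 Peltara Sector standard time (rolling into the previous day, 30 April 2024).
The standard-time date in Peltara Sector, April 30, 2024, falls between 27 April and 27 October, so daylight saving is in effect and Peltara Sector is at UTC−08:00.
00:00 UTC − 8h = 16:00 Peltara Sector (rolling into the previous day, 30 April 2024).

16:00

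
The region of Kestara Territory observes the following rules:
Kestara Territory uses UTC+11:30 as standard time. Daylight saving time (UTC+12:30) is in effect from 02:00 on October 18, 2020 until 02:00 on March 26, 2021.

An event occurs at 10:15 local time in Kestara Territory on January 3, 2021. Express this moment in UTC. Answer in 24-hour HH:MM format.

21:45

January 3, 2021 falls between 18 October 2020 and 26 March 2021, so daylight saving is in effect and Kestara Territory is at UTC+12:30.
10:15 local − 12h30m = 21:45 UTC (rolling into the previous day, 2 January 2021).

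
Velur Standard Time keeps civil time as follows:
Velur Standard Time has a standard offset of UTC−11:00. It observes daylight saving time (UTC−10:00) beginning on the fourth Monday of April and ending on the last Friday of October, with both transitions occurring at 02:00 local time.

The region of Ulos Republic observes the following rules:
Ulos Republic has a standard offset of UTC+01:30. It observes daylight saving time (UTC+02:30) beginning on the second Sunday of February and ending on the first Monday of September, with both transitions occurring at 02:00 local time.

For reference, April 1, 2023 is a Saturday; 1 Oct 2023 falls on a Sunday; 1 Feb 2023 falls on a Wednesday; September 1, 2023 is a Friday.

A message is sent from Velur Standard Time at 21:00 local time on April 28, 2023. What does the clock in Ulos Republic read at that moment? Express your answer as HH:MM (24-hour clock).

1 April 2023 is a Saturday, so the first Monday is April 3 and the fourth is April 24.
1 October 2023 is a Sunday, so Fridays fall on 6, 13, 20, 27; the last is October 27.
April 28, 2023 falls between 24 April and 27 October, so daylight saving is in effect and Velur Standard Time is at UTC−10:00.
21:00 Velur Standard Time + 10h = 07:00 UTC (rolling into the next day, 29 April 2023).
1 February 2023 is a Wednesday, so the first Sunday is February 5 and the second is February 12.
1 September 2023 is a Friday, so the first Monday is September 4.
At the standard offset (UTC+01:30), 07:00 UTC + 1h30m = 08:30 Ulos Republic standard time.
The standard-time date in Ulos Republic, April 29, 2023, falls between 12 February and 4 September, so daylight saving is in effect and Ulos Republic is at UTC+02:30.
07:00 UTC + 2h30m = 09:30 Ulos Republic.

09:30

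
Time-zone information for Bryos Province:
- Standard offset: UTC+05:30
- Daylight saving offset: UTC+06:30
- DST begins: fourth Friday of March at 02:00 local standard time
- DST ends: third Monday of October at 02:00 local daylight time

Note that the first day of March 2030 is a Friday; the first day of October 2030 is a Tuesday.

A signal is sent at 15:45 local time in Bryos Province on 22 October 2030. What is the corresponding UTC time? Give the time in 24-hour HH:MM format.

1 March 2030 is a Friday, so the first Friday is March 1 and the fourth is March 22.
1 October 2030 is a Tuesday, so the first Monday is October 7 and the third is October 21.
22 October 2030 is outside the daylight-saving period (22 March – 21 October), so Bryos Province is on standard time, UTC+05:30.
15:45 local − 5h30m = 10:15 UTC.

10:15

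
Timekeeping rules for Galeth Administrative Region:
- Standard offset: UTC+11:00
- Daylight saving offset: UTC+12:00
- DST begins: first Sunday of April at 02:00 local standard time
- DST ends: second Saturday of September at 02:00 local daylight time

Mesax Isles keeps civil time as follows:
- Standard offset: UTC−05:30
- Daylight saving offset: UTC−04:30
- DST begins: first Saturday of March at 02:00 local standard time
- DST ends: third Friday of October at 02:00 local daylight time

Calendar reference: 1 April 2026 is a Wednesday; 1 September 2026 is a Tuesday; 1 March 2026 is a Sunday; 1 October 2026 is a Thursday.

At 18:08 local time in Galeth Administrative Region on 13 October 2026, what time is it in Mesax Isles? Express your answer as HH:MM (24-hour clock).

02:38

1 April 2026 is a Wednesday, so the first Sunday is April 5.
1 September 2026 is a Tuesday, so the first Saturday is September 5 and the second is September 12.
13 October 2026 is outside the daylight-saving period (5 April – 12 September), so Galeth Administrative Region is on standard time, UTC+11:00.
18:08 Galeth Administrative Region − 11h = 07:08 UTC.
1 March 2026 is a Sunday, so the first Saturday is March 7.
1 October 2026 is a Thursday, so the first Friday is October 2 and the third is October 16.
At the standard offset (UTC−05:30), 07:08 UTC − 5h30m = 01:38 Mesax Isles standard time.
Daylight saving runs 7 March – 16 October; the standard-time date in Mesax Isles, 13 October 2026, is inside that window, so Mesax Isles is at UTC−04:30.
07:08 UTC − 4h30m = 02:38 Mesax Isles.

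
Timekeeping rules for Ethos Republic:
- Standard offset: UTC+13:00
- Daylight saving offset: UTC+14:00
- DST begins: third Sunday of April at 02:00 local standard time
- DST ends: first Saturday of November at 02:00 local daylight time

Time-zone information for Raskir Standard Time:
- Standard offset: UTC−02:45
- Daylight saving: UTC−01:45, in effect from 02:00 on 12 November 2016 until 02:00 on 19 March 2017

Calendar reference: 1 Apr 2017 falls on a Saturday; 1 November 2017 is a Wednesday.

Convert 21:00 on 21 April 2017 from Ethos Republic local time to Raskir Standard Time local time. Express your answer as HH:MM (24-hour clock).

04:15

1 April 2017 is a Saturday, so the first Sunday is April 2 and the third is April 16.
1 November 2017 is a Wednesday, so the first Saturday is November 4.
21 April 2017 falls between 16 April and 4 November, so daylight saving is in effect and Ethos Republic is at UTC+14:00.
21:00 Ethos Republic − 14h = 07:00 UTC.
At the standard offset (UTC−02:45), 07:00 UTC − 2h45m = 04:15 Raskir Standard Time standard time.
The standard-time date in Raskir Standard Time, 21 April 2017, does not fall between 12 November 2016 and 19 March 2017, so daylight saving is not in effect and Raskir Standard Time is at UTC−02:45.
07:00 UTC − 2h45m = 04:15 Raskir Standard Time.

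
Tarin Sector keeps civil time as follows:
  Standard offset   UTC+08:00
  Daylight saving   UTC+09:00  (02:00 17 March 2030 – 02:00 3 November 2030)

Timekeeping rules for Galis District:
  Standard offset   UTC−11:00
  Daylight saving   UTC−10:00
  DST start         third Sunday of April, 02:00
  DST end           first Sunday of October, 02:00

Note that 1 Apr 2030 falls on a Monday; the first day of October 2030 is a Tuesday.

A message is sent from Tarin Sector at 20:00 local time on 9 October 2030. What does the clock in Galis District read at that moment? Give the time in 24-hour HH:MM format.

Daylight saving runs 17 March – 3 November; 9 October 2030 is inside that window, so Tarin Sector is at UTC+09:00.
20:00 Tarin Sector − 9h = 11:00 UTC.
1 April 2030 is a Monday, so the first Sunday is April 7 and the third is April 21.
1 October 2030 is a Tuesday, so the first Sunday is October 6.
At the standard offset (UTC−11:00), 11:00 UTC − 11h = 00:00 Galis District standard time.
Daylight saving runs 21 April – 6 October; the standard-time date in Galis District, 9 October 2030, is outside that window, so Galis District is on standard time at UTC−11:00.
11:00 UTC − 11h = 00:00 Galis District.

00:00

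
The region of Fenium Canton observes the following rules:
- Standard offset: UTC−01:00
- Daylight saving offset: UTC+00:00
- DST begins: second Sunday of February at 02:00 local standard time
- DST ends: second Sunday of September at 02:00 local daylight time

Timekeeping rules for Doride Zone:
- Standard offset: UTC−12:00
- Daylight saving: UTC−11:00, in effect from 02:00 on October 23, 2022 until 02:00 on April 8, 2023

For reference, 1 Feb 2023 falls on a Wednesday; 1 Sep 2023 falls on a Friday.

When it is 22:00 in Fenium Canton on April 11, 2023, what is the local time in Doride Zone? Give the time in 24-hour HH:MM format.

1 February 2023 is a Wednesday, so the first Sunday is February 5 and the second is February 12.
1 September 2023 is a Friday, so the first Sunday is September 3 and the second is September 10.
April 11, 2023 lies within the daylight-saving period (12 February – 10 September), so Fenium Canton is on daylight time, UTC+00:00.
22:00 Fenium Canton − 0h = 22:00 UTC.
At the standard offset (UTC−12:00), 22:00 UTC − 12h = 10:00 Doride Zone standard time.
The standard-time date in Doride Zone, April 11, 2023, is outside the daylight-saving period (23 October 2022 – 8 April 2023), so Doride Zone is on standard time, UTC−12:00.
22:00 UTC − 12h = 10:00 Doride Zone.

10:00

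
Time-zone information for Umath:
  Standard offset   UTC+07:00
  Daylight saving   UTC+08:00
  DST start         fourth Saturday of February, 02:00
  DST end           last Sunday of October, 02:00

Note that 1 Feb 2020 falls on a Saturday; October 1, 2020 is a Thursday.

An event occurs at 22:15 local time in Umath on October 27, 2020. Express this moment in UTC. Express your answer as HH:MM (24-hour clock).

15:15

1 February 2020 is a Saturday, so the first Saturday is February 1 and the fourth is February 22.
1 October 2020 is a Thursday, so Sundays fall on 4, 11, 18, 25; the last is October 25.
October 27, 2020 does not fall between 22 February and 25 October, so daylight saving is not in effect and Umath is at UTC+07:00.
22:15 local − 7h = 15:15 UTC.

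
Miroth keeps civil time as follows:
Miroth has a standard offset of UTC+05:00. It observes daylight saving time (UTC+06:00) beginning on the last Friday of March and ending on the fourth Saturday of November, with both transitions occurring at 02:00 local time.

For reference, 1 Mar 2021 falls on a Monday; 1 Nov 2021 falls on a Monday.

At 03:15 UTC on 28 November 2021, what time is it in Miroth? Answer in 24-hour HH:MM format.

1 March 2021 is a Monday, so Fridays fall on 5, 12, 19, 26; the last is March 26.
1 November 2021 is a Monday, so the first Saturday is November 6 and the fourth is November 27.
At the standard offset (UTC+05:00), 03:15 UTC + 5h = 08:15 Miroth standard time.
The standard-time date in Miroth, 28 November 2021, is outside the daylight-saving period (26 March – 27 November), so Miroth is on standard time, UTC+05:00.
03:15 UTC + 5h = 08:15 local.

08:15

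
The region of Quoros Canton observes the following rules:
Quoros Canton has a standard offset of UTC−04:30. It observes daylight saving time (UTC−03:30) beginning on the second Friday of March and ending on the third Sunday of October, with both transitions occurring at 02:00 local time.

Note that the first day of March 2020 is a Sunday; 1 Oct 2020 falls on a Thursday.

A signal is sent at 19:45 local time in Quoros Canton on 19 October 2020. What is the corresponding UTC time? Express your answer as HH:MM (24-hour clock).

1 March 2020 is a Sunday, so the first Friday is March 6 and the second is March 13.
1 October 2020 is a Thursday, so the first Sunday is October 4 and the third is October 18.
Daylight saving runs 13 March – 18 October; 19 October 2020 is outside that window, so Quoros Canton is on standard time at UTC−04:30.
19:45 local + 4h30m = 00:15 UTC (rolling into the next day, 20 October 2020).

00:15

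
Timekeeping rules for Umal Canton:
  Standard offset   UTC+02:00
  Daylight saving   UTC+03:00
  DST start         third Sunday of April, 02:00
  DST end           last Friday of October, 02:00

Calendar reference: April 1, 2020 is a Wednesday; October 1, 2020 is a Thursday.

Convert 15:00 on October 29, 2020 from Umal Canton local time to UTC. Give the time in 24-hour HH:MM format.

1 April 2020 is a Wednesday, so the first Sunday is April 5 and the third is April 19.
1 October 2020 is a Thursday, so Fridays fall on 2, 9, 16, 23, 30; the last is October 30.
October 29, 2020 falls between 19 April and 30 October, so daylight saving is in effect and Umal Canton is at UTC+03:00.
15:00 local − 3h = 12:00 UTC.

12:00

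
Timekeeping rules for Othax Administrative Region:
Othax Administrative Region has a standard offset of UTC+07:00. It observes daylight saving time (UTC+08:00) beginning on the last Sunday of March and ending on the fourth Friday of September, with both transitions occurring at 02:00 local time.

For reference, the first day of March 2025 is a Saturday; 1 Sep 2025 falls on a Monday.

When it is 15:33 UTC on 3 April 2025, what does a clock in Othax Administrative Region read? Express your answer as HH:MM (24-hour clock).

23:33

1 March 2025 is a Saturday, so Sundays fall on 2, 9, 16, 23, 30; the last is March 30.
1 September 2025 is a Monday, so the first Friday is September 5 and the fourth is September 26.
At the standard offset (UTC+07:00), 15:33 UTC + 7h = 22:33 Othax Administrative Region standard time.
The standard-time date in Othax Administrative Region, 3 April 2025, lies within the daylight-saving period (30 March – 26 September), so Othax Administrative Region is on daylight time, UTC+08:00.
15:33 UTC + 8h = 23:33 local.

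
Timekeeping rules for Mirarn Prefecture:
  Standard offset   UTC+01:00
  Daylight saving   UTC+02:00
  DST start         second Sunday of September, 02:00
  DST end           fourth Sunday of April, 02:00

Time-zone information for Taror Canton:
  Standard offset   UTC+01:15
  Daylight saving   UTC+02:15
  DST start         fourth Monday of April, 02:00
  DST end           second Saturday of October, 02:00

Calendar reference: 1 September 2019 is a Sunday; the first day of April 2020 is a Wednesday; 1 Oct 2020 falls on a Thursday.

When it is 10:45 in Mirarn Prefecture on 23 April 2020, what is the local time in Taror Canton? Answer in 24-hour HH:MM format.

1 September 2019 is a Sunday, so the first Sunday is September 1 and the second is September 8.
1 April 2020 is a Wednesday, so the first Sunday is April 5 and the fourth is April 26.
Daylight saving runs 8 September 2019 – 26 April 2020; 23 April 2020 is inside that window, so Mirarn Prefecture is at UTC+02:00.
10:45 Mirarn Prefecture − 2h = 08:45 UTC.
1 April 2020 is a Wednesday, so the first Monday is April 6 and the fourth is April 27.
1 October 2020 is a Thursday, so the first Saturday is October 3 and the second is October 10.
At the standard offset (UTC+01:15), 08:45 UTC + 1h15m = 10:00 Taror Canton standard time.
The standard-time date in Taror Canton, 23 April 2020, is outside the daylight-saving period (27 April – 10 October), so Taror Canton is on standard time, UTC+01:15.
08:45 UTC + 1h15m = 10:00 Taror Canton.

10:00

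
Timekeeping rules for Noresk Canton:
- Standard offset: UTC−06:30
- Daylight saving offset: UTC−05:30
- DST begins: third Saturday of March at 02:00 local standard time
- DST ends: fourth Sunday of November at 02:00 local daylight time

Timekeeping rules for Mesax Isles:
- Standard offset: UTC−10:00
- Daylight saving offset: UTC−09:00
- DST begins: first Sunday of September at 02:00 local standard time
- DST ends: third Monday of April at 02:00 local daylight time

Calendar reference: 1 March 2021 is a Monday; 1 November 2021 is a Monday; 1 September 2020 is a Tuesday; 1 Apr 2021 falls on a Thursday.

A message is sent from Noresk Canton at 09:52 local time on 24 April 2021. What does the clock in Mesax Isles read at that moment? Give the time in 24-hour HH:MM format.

05:22

1 March 2021 is a Monday, so the first Saturday is March 6 and the third is March 20.
1 November 2021 is a Monday, so the first Sunday is November 7 and the fourth is November 28.
24 April 2021 falls between 20 March and 28 November, so daylight saving is in effect and Noresk Canton is at UTC−05:30.
09:52 Noresk Canton + 5h30m = 15:22 UTC.
1 September 2020 is a Tuesday, so the first Sunday is September 6.
1 April 2021 is a Thursday, so the first Monday is April 5 and the third is April 19.
At the standard offset (UTC−10:00), 15:22 UTC − 10h = 05:22 Mesax Isles standard time.
The standard-time date in Mesax Isles, 24 April 2021, is outside the daylight-saving period (6 September 2020 – 19 April 2021), so Mesax Isles is on standard time, UTC−10:00.
15:22 UTC − 10h = 05:22 Mesax Isles.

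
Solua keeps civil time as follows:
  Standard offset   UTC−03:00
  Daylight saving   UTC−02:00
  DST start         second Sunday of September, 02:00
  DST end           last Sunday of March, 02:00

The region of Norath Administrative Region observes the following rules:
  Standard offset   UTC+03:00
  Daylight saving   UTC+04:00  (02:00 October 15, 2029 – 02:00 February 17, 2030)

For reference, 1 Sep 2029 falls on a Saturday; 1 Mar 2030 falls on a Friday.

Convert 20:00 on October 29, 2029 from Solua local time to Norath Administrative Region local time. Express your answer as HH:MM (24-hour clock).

1 September 2029 is a Saturday, so the first Sunday is September 2 and the second is September 9.
1 March 2030 is a Friday, so Sundays fall on 3, 10, 17, 24, 31; the last is March 31.
Daylight saving runs 9 September 2029 – 31 March 2030; October 29, 2029 is inside that window, so Solua is at UTC−02:00.
20:00 Solua + 2h = 22:00 UTC.
At the standard offset (UTC+03:00), 22:00 UTC + 3h = 01:00 Norath Administrative Region standard time (rolling into the next day, 30 October 2029).
The standard-time date in Norath Administrative Region, October 30, 2029, falls between 15 October 2029 and 17 February 2030, so daylight saving is in effect and Norath Administrative Region is at UTC+04:00.
22:00 UTC + 4h = 02:00 Norath Administrative Region (rolling into the next day, 30 October 2029).

02:00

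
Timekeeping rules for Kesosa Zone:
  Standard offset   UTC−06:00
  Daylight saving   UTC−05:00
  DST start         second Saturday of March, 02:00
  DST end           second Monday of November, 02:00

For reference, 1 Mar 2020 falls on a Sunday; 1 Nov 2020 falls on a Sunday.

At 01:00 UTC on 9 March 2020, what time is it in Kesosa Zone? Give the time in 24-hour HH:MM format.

1 March 2020 is a Sunday, so the first Saturday is March 7 and the second is March 14.
1 November 2020 is a Sunday, so the first Monday is November 2 and the second is November 9.
At the standard offset (UTC−06:00), 01:00 UTC − 6h = 19:00 Kesosa Zone standard time (rolling into the previous day, 8 March 2020).
Daylight saving runs 14 March – 9 November; the standard-time date in Kesosa Zone, 8 March 2020, is outside that window, so Kesosa Zone is on standard time at UTC−06:00.
01:00 UTC − 6h = 19:00 local (rolling into the previous day, 8 March 2020).

19:00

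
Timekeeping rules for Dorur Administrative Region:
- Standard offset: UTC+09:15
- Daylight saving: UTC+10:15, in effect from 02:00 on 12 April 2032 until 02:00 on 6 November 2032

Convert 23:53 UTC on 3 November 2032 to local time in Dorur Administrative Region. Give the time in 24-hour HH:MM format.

At the standard offset (UTC+09:15), 23:53 UTC + 9h15m = 09:08 Dorur Administrative Region standard time (rolling into the next day, 4 November 2032).
Daylight saving runs 12 April – 6 November; the standard-time date in Dorur Administrative Region, 4 November 2032, is inside that window, so Dorur Administrative Region is at UTC+10:15.
23:53 UTC + 10h15m = 10:08 local (rolling into the next day, 4 November 2032).

10:08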